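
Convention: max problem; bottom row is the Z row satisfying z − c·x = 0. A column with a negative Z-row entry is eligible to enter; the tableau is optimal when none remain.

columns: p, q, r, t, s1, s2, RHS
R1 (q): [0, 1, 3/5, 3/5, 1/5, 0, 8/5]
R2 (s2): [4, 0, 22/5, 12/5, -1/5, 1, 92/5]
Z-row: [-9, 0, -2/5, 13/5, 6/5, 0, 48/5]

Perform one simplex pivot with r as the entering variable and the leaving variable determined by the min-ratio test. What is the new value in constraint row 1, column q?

5/3

Ratio test on column r — row 1: (8/5)/(3/5) = 8/3; row 2: (92/5)/(22/5) = 46/11. Minimum is 8/3 at row 1 (q leaves); pivot element 3/5.
Divide row 1 by 3/5; eliminate column r from the other rows.
In the new row 1, the q entry is the old entry divided by the pivot: 1/(3/5) = 5/3.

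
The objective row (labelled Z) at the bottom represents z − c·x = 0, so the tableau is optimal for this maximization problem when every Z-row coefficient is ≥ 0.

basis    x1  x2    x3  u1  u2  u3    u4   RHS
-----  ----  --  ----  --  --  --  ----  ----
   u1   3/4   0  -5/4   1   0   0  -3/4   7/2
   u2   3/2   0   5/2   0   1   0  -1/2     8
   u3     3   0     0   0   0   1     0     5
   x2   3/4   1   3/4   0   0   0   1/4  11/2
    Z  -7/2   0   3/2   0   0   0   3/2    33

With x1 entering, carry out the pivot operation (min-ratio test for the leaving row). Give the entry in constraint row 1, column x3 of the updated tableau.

-5/4

Ratio test on column x1 — row 1: (7/2)/(3/4) = 14/3; row 2: 8/(3/2) = 16/3; row 3: 5/3 = 5/3; row 4: (11/2)/(3/4) = 22/3. Minimum is 5/3 at row 3 (u3 leaves); pivot element 3.
Divide row 3 by 3; eliminate column x1 from the other rows.
Row 1 update in column x3: -5/4 − (3/4)·0 = -5/4.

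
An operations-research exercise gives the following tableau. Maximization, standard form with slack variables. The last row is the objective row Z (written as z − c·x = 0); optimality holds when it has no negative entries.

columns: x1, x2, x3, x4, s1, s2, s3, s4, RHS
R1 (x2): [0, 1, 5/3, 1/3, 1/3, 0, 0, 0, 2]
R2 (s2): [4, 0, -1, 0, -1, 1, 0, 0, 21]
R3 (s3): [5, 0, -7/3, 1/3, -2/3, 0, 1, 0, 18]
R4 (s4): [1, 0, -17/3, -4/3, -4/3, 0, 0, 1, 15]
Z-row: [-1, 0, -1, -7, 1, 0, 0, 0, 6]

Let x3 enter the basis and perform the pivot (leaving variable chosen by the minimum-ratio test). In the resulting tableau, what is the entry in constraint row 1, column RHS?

6/5

Ratio test on column x3 — row 1: 2/(5/3) = 6/5; row 2: entry -1 ≤ 0; row 3: entry -7/3 ≤ 0; row 4: entry -17/3 ≤ 0. Minimum is 6/5 at row 1 (x2 leaves); pivot element 5/3.
Divide row 1 by 5/3; eliminate column x3 from the other rows.
In the new row 1, the RHS entry is the old entry divided by the pivot: 2/(5/3) = 6/5.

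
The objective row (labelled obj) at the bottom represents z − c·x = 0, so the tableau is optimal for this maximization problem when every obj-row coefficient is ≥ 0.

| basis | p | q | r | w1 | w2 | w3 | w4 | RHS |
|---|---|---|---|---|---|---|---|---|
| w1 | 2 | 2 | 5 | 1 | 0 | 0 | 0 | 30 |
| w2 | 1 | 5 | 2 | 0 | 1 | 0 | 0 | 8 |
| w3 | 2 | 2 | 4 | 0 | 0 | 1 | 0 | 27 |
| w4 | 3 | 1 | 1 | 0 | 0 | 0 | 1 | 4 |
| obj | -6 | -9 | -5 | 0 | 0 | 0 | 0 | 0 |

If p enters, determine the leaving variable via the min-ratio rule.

Column p entries and ratios — w1: 30/2 = 15; w2: 8/1 = 8; w3: 27/2 = 27/2; w4: 4/3 = 4/3.
Smallest ratio is 4/3 in the row of w4, so w4 leaves.

w4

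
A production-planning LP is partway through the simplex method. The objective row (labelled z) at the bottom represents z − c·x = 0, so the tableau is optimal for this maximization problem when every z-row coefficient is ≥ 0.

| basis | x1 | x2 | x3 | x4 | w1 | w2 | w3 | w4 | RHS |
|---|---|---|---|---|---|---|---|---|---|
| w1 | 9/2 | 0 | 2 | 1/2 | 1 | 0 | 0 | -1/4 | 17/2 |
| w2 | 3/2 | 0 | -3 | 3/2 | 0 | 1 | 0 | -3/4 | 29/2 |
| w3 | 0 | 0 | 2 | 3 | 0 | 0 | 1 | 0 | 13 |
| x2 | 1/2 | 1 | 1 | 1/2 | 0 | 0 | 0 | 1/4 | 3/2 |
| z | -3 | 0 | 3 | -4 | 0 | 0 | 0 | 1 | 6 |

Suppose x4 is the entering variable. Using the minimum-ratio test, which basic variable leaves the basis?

Column x4 entries and ratios — w1: (17/2)/(1/2) = 17; w2: (29/2)/(3/2) = 29/3; w3: 13/3 = 13/3; x2: (3/2)/(1/2) = 3.
Smallest ratio is 3 in the row of x2, so x2 leaves.

x2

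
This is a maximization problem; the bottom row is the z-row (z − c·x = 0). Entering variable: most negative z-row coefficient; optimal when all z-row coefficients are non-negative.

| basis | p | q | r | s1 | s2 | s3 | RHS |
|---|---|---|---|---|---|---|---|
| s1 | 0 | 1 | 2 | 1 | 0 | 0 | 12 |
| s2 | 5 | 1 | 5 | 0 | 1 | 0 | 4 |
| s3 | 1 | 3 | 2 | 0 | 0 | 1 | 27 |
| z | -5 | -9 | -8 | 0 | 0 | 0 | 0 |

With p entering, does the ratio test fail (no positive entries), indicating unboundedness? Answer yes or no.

Column p has positive entries in row(s) 2, 3, so the ratio test bounds it — not unbounded.

no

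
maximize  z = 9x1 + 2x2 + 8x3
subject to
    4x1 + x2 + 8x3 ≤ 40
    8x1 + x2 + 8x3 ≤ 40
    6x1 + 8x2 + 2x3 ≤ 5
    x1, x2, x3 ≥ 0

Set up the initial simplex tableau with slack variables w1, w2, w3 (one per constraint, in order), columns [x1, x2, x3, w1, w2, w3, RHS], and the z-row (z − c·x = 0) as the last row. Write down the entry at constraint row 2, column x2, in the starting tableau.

Constraint 2 has coefficient 1 on x2.

1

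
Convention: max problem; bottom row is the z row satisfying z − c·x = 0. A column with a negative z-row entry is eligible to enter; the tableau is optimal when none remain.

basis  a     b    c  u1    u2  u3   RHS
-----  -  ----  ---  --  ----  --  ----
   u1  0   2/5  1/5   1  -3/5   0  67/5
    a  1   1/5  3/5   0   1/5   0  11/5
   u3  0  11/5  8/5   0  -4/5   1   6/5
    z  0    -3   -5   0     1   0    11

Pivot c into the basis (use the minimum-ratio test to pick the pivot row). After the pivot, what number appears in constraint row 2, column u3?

Ratio test on column c — row 1: (67/5)/(1/5) = 67; row 2: (11/5)/(3/5) = 11/3; row 3: (6/5)/(8/5) = 3/4. Minimum is 3/4 at row 3 (u3 leaves); pivot element 8/5.
Divide row 3 by 8/5; eliminate column c from the other rows.
Row 2 update in column u3: 0 − (3/5)·(5/8) = -3/8.

-3/8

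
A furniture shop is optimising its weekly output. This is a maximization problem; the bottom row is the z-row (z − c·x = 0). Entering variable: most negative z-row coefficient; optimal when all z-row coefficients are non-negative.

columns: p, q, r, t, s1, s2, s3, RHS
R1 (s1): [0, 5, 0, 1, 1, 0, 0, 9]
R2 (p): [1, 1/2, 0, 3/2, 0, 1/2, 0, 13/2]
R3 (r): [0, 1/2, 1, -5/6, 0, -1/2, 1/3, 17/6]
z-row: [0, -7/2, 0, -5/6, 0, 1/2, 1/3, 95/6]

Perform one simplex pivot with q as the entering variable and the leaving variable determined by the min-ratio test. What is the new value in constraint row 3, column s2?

Ratio test on column q — row 1: 9/5 = 9/5; row 2: (13/2)/(1/2) = 13; row 3: (17/6)/(1/2) = 17/3. Minimum is 9/5 at row 1 (s1 leaves); pivot element 5.
Divide row 1 by 5; eliminate column q from the other rows.
Row 3 update in column s2: -1/2 − (1/2)·0 = -1/2.

-1/2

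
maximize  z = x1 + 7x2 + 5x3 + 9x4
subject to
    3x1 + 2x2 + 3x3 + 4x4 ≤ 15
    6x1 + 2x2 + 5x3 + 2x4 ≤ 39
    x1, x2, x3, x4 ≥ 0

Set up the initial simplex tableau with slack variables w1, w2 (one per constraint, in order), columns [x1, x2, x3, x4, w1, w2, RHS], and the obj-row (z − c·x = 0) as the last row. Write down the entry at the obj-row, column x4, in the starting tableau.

-9

The obj-row carries the negated objective coefficients: the x4 entry is -9.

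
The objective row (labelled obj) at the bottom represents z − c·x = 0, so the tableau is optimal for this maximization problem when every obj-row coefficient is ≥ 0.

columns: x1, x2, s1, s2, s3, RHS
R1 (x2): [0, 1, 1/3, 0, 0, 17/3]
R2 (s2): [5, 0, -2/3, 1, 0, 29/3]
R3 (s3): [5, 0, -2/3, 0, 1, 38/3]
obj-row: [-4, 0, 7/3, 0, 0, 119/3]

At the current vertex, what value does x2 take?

x2 is basic (row 1); its value is the RHS of that row, 17/3.

17/3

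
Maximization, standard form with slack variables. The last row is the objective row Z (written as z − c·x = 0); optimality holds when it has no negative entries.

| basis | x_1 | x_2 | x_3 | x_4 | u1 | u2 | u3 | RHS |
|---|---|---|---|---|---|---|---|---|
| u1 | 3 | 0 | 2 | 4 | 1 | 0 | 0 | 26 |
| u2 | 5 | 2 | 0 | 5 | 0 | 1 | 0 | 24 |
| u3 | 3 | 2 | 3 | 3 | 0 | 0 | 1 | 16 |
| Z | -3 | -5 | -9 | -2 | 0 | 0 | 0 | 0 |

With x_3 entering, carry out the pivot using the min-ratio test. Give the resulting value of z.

48

Ratio test on column x_3 — row 1: 26/2 = 13; row 2: entry 0 ≤ 0; row 3: 16/3 = 16/3. Minimum is 16/3 at row 3 (u3 leaves); pivot element 3.
Pivot on row 3; the Z-row RHS becomes 0 − (-9)·(16/3) = 48.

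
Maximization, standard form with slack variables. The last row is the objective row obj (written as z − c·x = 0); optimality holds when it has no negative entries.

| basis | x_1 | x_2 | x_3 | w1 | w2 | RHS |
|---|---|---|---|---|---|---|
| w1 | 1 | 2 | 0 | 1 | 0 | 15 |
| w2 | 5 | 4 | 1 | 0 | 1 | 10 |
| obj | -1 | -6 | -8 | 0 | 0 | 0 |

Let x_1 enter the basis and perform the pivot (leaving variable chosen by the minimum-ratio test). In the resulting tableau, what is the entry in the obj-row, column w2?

1/5

Ratio test on column x_1 — row 1: 15/1 = 15; row 2: 10/5 = 2. Minimum is 2 at row 2 (w2 leaves); pivot element 5.
Divide row 2 by 5; eliminate column x_1 from the other rows.
obj-row update in column w2: 0 − (-1)·(1/5) = 1/5.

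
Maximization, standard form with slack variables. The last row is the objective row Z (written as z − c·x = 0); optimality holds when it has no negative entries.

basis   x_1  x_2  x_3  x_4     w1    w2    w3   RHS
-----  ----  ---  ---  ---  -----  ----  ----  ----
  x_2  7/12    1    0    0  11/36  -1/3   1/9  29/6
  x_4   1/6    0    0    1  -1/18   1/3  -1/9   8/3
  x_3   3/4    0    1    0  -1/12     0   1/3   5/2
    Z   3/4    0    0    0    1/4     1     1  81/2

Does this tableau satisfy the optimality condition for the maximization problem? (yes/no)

Every Z-row coefficient is ≥ 0, so the tableau is optimal.

yes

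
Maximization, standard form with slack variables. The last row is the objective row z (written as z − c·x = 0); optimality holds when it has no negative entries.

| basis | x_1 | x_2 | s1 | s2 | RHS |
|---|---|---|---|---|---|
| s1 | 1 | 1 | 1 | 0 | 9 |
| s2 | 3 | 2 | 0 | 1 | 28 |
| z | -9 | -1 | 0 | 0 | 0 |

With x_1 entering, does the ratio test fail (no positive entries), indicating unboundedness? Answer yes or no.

no

Column x_1 has positive entries in row(s) 1, 2, so the ratio test bounds it — not unbounded.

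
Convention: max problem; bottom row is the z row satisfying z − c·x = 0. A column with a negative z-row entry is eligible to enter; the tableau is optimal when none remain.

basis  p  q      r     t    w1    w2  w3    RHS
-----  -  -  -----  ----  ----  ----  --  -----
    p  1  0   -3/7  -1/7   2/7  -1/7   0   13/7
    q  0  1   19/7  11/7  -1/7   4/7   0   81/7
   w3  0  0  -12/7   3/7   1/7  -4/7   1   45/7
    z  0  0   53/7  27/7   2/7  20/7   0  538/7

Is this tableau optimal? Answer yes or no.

yes

Every z-row coefficient is ≥ 0, so the tableau is optimal.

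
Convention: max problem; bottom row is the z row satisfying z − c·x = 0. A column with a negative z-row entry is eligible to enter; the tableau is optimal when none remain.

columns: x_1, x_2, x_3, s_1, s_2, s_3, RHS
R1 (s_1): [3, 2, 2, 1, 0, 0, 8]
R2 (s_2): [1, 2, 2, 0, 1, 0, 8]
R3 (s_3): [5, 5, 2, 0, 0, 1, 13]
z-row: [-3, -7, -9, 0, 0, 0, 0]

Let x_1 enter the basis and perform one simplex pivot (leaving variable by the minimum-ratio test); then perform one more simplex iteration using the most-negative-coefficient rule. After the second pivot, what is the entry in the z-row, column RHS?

39/4

Ratio test on column x_1 — row 1: 8/3 = 8/3; row 2: 8/1 = 8; row 3: 13/5 = 13/5. Minimum is 13/5 at row 3 (s_3 leaves); pivot element 5.
Divide row 3 by 5; eliminate column x_1 from the other rows.
Second iteration: most negative z-row entry is -39/5 in column x_3, so x_3 enters.
Ratio test on column x_3 — row 1: (1/5)/(4/5) = 1/4; row 2: (27/5)/(8/5) = 27/8; row 3: (13/5)/(2/5) = 13/2. Minimum is 1/4 at row 1 (s_1 leaves); pivot element 4/5.
Divide row 1 by 4/5; eliminate column x_3 from the other rows.
After both pivots, the entry at the z-row, column RHS is 39/4.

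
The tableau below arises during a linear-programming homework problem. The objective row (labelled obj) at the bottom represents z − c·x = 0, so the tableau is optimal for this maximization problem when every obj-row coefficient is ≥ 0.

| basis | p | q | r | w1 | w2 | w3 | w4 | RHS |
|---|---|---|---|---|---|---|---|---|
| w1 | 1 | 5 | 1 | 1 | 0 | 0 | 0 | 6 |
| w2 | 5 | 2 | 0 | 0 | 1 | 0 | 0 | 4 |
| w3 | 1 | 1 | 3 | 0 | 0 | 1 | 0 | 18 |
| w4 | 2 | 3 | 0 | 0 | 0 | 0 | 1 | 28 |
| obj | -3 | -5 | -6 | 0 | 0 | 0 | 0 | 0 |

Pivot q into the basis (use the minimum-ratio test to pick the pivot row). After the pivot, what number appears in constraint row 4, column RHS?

122/5

Ratio test on column q — row 1: 6/5 = 6/5; row 2: 4/2 = 2; row 3: 18/1 = 18; row 4: 28/3 = 28/3. Minimum is 6/5 at row 1 (w1 leaves); pivot element 5.
Divide row 1 by 5; eliminate column q from the other rows.
Row 4 update in column RHS: 28 − 3·(6/5) = 122/5.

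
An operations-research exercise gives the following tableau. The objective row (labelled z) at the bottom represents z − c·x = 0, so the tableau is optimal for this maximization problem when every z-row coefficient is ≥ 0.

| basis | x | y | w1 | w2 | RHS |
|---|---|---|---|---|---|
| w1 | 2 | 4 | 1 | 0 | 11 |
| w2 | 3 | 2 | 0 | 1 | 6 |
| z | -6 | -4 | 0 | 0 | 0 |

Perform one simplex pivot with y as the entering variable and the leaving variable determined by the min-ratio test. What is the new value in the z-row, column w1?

1

Ratio test on column y — row 1: 11/4 = 11/4; row 2: 6/2 = 3. Minimum is 11/4 at row 1 (w1 leaves); pivot element 4.
Divide row 1 by 4; eliminate column y from the other rows.
z-row update in column w1: 0 − (-4)·(1/4) = 1.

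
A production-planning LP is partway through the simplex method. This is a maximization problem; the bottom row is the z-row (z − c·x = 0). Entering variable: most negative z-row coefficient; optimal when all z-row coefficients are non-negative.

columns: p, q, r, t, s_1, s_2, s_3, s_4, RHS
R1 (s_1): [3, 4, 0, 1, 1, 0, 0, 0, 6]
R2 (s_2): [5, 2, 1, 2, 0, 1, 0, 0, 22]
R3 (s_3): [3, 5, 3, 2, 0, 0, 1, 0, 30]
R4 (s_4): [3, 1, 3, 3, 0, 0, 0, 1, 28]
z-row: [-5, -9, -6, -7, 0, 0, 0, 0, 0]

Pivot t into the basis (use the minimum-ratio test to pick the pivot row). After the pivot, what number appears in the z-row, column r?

Ratio test on column t — row 1: 6/1 = 6; row 2: 22/2 = 11; row 3: 30/2 = 15; row 4: 28/3 = 28/3. Minimum is 6 at row 1 (s_1 leaves); pivot element 1.
Divide row 1 by 1; eliminate column t from the other rows.
z-row update in column r: -6 − (-7)·0 = -6.

-6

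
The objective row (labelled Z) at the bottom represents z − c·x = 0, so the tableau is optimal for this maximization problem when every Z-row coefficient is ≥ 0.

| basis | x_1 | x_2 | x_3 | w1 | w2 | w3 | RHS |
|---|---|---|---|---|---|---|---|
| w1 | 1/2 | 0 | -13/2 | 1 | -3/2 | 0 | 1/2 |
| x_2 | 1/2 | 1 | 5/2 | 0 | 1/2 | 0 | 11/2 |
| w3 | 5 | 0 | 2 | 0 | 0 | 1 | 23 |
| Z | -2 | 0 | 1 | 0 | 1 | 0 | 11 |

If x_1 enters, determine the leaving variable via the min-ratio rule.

Column x_1 entries and ratios — w1: (1/2)/(1/2) = 1; x_2: (11/2)/(1/2) = 11; w3: 23/5 = 23/5.
Smallest ratio is 1 in the row of w1, so w1 leaves.

w1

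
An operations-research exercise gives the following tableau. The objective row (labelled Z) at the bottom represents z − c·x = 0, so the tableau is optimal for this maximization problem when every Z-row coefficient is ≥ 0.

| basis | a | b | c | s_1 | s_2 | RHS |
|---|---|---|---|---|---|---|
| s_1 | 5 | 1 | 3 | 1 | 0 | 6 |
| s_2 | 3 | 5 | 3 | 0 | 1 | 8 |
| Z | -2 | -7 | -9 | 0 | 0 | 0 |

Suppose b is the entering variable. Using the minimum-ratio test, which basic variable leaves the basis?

s_2

Column b entries and ratios — s_1: 6/1 = 6; s_2: 8/5 = 8/5.
Smallest ratio is 8/5 in the row of s_2, so s_2 leaves.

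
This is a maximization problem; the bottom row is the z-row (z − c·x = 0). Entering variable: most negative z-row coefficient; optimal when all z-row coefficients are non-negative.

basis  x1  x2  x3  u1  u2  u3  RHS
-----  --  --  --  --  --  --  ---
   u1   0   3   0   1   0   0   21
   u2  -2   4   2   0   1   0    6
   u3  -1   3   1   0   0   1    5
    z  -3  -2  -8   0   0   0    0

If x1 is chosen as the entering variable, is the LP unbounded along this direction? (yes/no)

Every constraint-row entry in column x1 is ≤ 0, so increasing x1 is unbounded.

yes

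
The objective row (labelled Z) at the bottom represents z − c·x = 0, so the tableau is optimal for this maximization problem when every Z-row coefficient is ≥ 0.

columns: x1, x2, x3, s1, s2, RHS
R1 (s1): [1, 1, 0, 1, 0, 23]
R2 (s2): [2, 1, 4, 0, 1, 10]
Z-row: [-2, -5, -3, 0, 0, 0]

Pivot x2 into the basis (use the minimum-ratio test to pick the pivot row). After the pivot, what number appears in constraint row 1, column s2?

Ratio test on column x2 — row 1: 23/1 = 23; row 2: 10/1 = 10. Minimum is 10 at row 2 (s2 leaves); pivot element 1.
Divide row 2 by 1; eliminate column x2 from the other rows.
Row 1 update in column s2: 0 − 1·1 = -1.

-1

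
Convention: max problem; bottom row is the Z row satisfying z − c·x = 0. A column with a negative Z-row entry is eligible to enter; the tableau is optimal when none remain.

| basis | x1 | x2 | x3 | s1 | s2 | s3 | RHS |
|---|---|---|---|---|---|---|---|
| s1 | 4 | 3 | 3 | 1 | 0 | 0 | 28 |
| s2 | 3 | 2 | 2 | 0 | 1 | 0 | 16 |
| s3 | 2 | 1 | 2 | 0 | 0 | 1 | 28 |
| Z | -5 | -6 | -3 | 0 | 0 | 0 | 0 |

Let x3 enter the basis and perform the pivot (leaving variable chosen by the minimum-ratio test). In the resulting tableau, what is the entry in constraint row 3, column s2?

-1

Ratio test on column x3 — row 1: 28/3 = 28/3; row 2: 16/2 = 8; row 3: 28/2 = 14. Minimum is 8 at row 2 (s2 leaves); pivot element 2.
Divide row 2 by 2; eliminate column x3 from the other rows.
Row 3 update in column s2: 0 − 2·(1/2) = -1.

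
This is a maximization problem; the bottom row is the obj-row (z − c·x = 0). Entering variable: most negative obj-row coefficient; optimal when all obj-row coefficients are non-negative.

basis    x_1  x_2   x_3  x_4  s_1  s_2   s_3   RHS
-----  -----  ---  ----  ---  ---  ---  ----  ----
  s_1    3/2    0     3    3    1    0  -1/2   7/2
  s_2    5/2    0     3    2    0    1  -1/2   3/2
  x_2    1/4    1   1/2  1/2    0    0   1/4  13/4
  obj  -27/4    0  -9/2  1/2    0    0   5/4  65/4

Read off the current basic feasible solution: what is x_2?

13/4

x_2 is basic (row 3); its value is the RHS of that row, 13/4.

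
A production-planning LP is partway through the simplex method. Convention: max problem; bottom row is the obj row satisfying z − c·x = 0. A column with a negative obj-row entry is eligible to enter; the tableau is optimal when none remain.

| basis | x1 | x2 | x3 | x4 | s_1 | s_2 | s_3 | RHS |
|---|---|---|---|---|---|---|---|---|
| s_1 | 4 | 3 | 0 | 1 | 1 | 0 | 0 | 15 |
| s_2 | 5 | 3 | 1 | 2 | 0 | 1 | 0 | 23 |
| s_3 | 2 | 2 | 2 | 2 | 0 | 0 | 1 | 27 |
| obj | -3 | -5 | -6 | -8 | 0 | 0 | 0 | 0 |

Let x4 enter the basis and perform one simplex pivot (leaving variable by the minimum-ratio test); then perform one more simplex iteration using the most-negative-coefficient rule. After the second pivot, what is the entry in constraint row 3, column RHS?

4

Ratio test on column x4 — row 1: 15/1 = 15; row 2: 23/2 = 23/2; row 3: 27/2 = 27/2. Minimum is 23/2 at row 2 (s_2 leaves); pivot element 2.
Divide row 2 by 2; eliminate column x4 from the other rows.
Second iteration: most negative obj-row entry is -2 in column x3, so x3 enters.
Ratio test on column x3 — row 1: entry -1/2 ≤ 0; row 2: (23/2)/(1/2) = 23; row 3: 4/1 = 4. Minimum is 4 at row 3 (s_3 leaves); pivot element 1.
Divide row 3 by 1; eliminate column x3 from the other rows.
After both pivots, the entry at constraint row 3, column RHS is 4.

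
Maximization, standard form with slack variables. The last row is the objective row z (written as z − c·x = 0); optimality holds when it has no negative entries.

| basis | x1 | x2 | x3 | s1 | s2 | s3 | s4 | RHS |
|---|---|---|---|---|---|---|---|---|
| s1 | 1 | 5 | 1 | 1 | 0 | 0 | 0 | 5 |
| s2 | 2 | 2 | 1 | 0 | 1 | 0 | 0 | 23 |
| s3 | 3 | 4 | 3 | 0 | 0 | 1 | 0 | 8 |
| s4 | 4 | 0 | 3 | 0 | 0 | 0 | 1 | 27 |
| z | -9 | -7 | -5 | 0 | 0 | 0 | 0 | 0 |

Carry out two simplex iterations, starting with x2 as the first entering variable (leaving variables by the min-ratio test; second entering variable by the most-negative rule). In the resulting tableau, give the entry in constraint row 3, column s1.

-4/11

Ratio test on column x2 — row 1: 5/5 = 1; row 2: 23/2 = 23/2; row 3: 8/4 = 2; row 4: entry 0 ≤ 0. Minimum is 1 at row 1 (s1 leaves); pivot element 5.
Divide row 1 by 5; eliminate column x2 from the other rows.
Second iteration: most negative z-row entry is -38/5 in column x1, so x1 enters.
Ratio test on column x1 — row 1: 1/(1/5) = 5; row 2: 21/(8/5) = 105/8; row 3: 4/(11/5) = 20/11; row 4: 27/4 = 27/4. Minimum is 20/11 at row 3 (s3 leaves); pivot element 11/5.
Divide row 3 by 11/5; eliminate column x1 from the other rows.
After both pivots, the entry at constraint row 3, column s1 is -4/11.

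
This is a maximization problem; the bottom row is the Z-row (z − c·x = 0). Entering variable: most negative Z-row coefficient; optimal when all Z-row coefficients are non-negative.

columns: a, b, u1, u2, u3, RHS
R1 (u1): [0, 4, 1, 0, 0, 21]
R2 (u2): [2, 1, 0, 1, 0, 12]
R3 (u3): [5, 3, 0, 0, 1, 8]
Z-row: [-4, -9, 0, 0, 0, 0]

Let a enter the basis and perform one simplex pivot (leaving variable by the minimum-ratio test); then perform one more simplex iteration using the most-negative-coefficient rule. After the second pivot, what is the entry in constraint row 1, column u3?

-4/3

Ratio test on column a — row 1: entry 0 ≤ 0; row 2: 12/2 = 6; row 3: 8/5 = 8/5. Minimum is 8/5 at row 3 (u3 leaves); pivot element 5.
Divide row 3 by 5; eliminate column a from the other rows.
Second iteration: most negative Z-row entry is -33/5 in column b, so b enters.
Ratio test on column b — row 1: 21/4 = 21/4; row 2: entry -1/5 ≤ 0; row 3: (8/5)/(3/5) = 8/3. Minimum is 8/3 at row 3 (a leaves); pivot element 3/5.
Divide row 3 by 3/5; eliminate column b from the other rows.
After both pivots, the entry at constraint row 1, column u3 is -4/3.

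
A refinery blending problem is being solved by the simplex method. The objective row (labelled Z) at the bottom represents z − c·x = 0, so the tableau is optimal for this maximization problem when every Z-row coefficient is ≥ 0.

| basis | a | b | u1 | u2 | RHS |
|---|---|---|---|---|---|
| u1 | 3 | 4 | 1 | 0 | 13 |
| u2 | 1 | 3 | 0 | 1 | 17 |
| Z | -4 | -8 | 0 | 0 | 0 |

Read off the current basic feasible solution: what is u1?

u1 is basic (row 1); its value is the RHS of that row, 13.

13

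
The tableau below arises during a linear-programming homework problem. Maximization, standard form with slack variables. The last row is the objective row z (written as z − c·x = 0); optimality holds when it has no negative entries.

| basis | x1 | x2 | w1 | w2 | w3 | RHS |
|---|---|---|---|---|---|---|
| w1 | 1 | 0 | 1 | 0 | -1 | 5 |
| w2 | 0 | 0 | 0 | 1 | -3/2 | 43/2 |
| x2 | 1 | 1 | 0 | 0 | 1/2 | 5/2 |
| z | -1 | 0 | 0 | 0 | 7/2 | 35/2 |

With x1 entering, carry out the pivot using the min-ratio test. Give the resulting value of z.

20

Ratio test on column x1 — row 1: 5/1 = 5; row 2: entry 0 ≤ 0; row 3: (5/2)/1 = 5/2. Minimum is 5/2 at row 3 (x2 leaves); pivot element 1.
Pivot on row 3; the z-row RHS becomes 35/2 − (-1)·(5/2) = 20.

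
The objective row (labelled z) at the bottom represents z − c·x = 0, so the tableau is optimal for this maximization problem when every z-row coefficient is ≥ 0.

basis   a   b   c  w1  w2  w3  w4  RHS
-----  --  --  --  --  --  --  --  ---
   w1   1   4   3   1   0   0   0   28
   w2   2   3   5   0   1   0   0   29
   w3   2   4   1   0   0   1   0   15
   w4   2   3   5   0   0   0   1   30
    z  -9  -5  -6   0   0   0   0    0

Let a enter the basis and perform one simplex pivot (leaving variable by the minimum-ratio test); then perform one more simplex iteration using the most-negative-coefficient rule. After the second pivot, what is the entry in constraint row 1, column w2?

-5/8

Ratio test on column a — row 1: 28/1 = 28; row 2: 29/2 = 29/2; row 3: 15/2 = 15/2; row 4: 30/2 = 15. Minimum is 15/2 at row 3 (w3 leaves); pivot element 2.
Divide row 3 by 2; eliminate column a from the other rows.
Second iteration: most negative z-row entry is -3/2 in column c, so c enters.
Ratio test on column c — row 1: (41/2)/(5/2) = 41/5; row 2: 14/4 = 7/2; row 3: (15/2)/(1/2) = 15; row 4: 15/4 = 15/4. Minimum is 7/2 at row 2 (w2 leaves); pivot element 4.
Divide row 2 by 4; eliminate column c from the other rows.
After both pivots, the entry at constraint row 1, column w2 is -5/8.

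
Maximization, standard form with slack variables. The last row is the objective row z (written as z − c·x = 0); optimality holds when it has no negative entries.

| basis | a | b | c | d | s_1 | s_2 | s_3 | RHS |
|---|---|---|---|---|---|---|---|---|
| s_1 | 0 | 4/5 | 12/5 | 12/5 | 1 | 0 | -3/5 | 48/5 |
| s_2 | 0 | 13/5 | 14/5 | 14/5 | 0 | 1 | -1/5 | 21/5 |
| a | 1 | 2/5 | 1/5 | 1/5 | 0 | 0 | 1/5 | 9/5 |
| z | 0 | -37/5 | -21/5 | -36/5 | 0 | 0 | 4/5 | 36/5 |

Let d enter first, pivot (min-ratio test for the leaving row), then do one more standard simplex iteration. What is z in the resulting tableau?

Ratio test on column d — row 1: (48/5)/(12/5) = 4; row 2: (21/5)/(14/5) = 3/2; row 3: (9/5)/(1/5) = 9. Minimum is 3/2 at row 2 (s_2 leaves); pivot element 14/5.
Pivot on row 2; the z-row RHS becomes 36/5 − (-36/5)·(3/2) = 18.
Next entering variable (most negative z-row entry -5/7): b.
Ratio test on column b — row 1: entry -10/7 ≤ 0; row 2: (3/2)/(13/14) = 21/13; row 3: (3/2)/(3/14) = 7. Minimum is 21/13 at row 2 (d leaves); pivot element 13/14.
After the second pivot the z-row RHS is 18 − (-5/7)·(21/13) = 249/13.

249/13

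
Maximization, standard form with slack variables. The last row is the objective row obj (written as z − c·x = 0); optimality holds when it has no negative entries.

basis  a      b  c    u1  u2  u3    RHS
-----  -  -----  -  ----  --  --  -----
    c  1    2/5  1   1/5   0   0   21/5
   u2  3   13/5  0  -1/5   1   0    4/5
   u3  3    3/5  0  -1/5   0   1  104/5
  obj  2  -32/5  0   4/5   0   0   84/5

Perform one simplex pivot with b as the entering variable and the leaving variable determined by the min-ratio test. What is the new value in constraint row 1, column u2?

-2/13

Ratio test on column b — row 1: (21/5)/(2/5) = 21/2; row 2: (4/5)/(13/5) = 4/13; row 3: (104/5)/(3/5) = 104/3. Minimum is 4/13 at row 2 (u2 leaves); pivot element 13/5.
Divide row 2 by 13/5; eliminate column b from the other rows.
Row 1 update in column u2: 0 − (2/5)·(5/13) = -2/13.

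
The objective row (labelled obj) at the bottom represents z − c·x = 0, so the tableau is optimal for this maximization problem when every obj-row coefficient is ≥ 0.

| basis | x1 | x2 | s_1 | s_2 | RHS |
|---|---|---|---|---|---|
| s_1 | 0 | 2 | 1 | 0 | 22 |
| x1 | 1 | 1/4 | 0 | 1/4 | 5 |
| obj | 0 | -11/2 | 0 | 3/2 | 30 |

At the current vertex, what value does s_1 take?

22

s_1 is basic (row 1); its value is the RHS of that row, 22.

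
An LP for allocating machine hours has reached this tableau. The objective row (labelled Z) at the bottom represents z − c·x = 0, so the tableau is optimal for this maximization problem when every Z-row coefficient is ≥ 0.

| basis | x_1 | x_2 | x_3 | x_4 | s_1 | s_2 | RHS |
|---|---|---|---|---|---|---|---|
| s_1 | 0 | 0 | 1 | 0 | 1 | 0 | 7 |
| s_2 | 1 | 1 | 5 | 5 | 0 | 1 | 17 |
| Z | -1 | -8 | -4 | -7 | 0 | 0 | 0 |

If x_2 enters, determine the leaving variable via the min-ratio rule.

s_2

Column x_2 entries and ratios — s_1: 0 ≤ 0, skip; s_2: 17/1 = 17.
Smallest ratio is 17 in the row of s_2, so s_2 leaves.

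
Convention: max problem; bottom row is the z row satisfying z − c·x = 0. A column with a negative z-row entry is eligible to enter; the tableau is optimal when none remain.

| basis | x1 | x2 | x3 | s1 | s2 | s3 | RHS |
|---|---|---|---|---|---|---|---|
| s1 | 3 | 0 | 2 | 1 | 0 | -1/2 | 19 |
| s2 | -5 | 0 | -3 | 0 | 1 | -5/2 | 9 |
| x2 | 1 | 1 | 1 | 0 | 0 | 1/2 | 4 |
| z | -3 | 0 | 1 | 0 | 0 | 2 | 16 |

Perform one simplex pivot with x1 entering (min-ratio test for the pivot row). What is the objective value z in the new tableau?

Ratio test on column x1 — row 1: 19/3 = 19/3; row 2: entry -5 ≤ 0; row 3: 4/1 = 4. Minimum is 4 at row 3 (x2 leaves); pivot element 1.
Pivot on row 3; the z-row RHS becomes 16 − (-3)·4 = 28.

28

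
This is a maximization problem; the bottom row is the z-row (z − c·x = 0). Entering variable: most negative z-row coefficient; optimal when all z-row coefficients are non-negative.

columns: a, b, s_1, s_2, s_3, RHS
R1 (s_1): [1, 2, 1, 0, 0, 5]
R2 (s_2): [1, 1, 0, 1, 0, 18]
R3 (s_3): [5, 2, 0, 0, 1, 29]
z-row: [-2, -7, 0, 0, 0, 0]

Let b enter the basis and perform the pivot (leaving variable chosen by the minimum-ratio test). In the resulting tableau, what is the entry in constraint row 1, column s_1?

1/2

Ratio test on column b — row 1: 5/2 = 5/2; row 2: 18/1 = 18; row 3: 29/2 = 29/2. Minimum is 5/2 at row 1 (s_1 leaves); pivot element 2.
Divide row 1 by 2; eliminate column b from the other rows.
In the new row 1, the s_1 entry is the old entry divided by the pivot: 1/2 = 1/2.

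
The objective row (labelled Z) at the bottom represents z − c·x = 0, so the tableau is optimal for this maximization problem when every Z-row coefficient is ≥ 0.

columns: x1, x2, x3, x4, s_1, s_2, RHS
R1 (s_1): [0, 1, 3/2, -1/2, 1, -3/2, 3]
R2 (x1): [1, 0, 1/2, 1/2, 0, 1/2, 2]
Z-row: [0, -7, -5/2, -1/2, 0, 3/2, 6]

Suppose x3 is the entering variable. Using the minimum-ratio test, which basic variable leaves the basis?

s_1

Column x3 entries and ratios — s_1: 3/(3/2) = 2; x1: 2/(1/2) = 4.
Smallest ratio is 2 in the row of s_1, so s_1 leaves.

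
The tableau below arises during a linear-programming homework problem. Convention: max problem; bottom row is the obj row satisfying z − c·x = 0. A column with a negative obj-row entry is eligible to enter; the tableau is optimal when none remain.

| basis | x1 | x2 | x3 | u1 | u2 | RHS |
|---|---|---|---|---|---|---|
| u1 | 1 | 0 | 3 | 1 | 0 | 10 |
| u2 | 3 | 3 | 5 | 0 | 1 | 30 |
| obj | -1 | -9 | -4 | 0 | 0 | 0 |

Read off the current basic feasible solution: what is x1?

x1 is not in the basis, so in the current basic feasible solution x1 = 0.

0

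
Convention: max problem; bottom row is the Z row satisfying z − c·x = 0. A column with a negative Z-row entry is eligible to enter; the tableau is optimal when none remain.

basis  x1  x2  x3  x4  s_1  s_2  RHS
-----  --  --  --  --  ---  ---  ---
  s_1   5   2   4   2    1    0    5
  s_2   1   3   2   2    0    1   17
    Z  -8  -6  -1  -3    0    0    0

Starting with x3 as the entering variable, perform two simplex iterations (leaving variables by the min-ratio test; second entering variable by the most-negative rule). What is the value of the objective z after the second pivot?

8

Ratio test on column x3 — row 1: 5/4 = 5/4; row 2: 17/2 = 17/2. Minimum is 5/4 at row 1 (s_1 leaves); pivot element 4.
Pivot on row 1; the Z-row RHS becomes 0 − (-1)·(5/4) = 5/4.
Next entering variable (most negative Z-row entry -27/4): x1.
Ratio test on column x1 — row 1: (5/4)/(5/4) = 1; row 2: entry -3/2 ≤ 0. Minimum is 1 at row 1 (x3 leaves); pivot element 5/4.
After the second pivot the Z-row RHS is 5/4 − (-27/4)·1 = 8.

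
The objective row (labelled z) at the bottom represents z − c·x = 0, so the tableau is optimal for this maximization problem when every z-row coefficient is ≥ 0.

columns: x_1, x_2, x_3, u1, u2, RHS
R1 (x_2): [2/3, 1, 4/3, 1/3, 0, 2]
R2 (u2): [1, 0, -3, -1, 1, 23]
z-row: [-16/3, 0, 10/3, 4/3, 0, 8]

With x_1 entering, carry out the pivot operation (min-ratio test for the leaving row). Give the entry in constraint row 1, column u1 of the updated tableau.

Ratio test on column x_1 — row 1: 2/(2/3) = 3; row 2: 23/1 = 23. Minimum is 3 at row 1 (x_2 leaves); pivot element 2/3.
Divide row 1 by 2/3; eliminate column x_1 from the other rows.
In the new row 1, the u1 entry is the old entry divided by the pivot: (1/3)/(2/3) = 1/2.

1/2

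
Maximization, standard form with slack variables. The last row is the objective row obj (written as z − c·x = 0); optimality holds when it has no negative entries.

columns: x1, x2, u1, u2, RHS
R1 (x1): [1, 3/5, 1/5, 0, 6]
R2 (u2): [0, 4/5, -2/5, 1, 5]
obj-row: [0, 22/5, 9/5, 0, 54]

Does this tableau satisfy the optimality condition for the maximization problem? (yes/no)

Every obj-row coefficient is ≥ 0, so the tableau is optimal.

yes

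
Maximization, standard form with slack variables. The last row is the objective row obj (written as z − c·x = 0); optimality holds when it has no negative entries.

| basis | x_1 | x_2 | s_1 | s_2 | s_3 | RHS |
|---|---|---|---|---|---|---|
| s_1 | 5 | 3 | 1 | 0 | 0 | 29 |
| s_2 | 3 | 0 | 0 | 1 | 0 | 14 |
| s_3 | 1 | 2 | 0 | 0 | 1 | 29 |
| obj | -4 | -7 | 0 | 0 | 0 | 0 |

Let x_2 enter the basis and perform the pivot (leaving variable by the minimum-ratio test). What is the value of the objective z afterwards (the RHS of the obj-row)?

203/3

Ratio test on column x_2 — row 1: 29/3 = 29/3; row 2: entry 0 ≤ 0; row 3: 29/2 = 29/2. Minimum is 29/3 at row 1 (s_1 leaves); pivot element 3.
Pivot on row 1; the obj-row RHS becomes 0 − (-7)·(29/3) = 203/3.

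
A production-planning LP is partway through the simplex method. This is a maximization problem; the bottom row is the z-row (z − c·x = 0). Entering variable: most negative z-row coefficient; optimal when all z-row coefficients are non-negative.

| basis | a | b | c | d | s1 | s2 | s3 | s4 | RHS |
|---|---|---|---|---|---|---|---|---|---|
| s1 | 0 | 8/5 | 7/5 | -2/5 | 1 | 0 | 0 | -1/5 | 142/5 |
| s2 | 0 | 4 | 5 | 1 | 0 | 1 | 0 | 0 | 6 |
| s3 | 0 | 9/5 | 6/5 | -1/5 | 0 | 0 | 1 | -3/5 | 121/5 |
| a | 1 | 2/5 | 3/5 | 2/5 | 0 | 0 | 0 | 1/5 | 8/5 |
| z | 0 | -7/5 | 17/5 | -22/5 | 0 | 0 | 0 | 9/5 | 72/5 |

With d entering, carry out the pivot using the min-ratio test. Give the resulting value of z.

32

Ratio test on column d — row 1: entry -2/5 ≤ 0; row 2: 6/1 = 6; row 3: entry -1/5 ≤ 0; row 4: (8/5)/(2/5) = 4. Minimum is 4 at row 4 (a leaves); pivot element 2/5.
Pivot on row 4; the z-row RHS becomes 72/5 − (-22/5)·4 = 32.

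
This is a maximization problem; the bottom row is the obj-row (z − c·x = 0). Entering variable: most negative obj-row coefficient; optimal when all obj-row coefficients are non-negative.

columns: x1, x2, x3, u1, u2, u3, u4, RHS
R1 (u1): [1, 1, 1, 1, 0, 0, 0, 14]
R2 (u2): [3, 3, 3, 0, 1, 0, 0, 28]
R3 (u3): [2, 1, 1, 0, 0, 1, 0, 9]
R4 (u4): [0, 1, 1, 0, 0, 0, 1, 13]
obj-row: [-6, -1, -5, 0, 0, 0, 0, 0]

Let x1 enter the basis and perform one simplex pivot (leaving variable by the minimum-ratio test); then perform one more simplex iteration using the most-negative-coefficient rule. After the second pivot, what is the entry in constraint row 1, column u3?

-1

Ratio test on column x1 — row 1: 14/1 = 14; row 2: 28/3 = 28/3; row 3: 9/2 = 9/2; row 4: entry 0 ≤ 0. Minimum is 9/2 at row 3 (u3 leaves); pivot element 2.
Divide row 3 by 2; eliminate column x1 from the other rows.
Second iteration: most negative obj-row entry is -2 in column x3, so x3 enters.
Ratio test on column x3 — row 1: (19/2)/(1/2) = 19; row 2: (29/2)/(3/2) = 29/3; row 3: (9/2)/(1/2) = 9; row 4: 13/1 = 13. Minimum is 9 at row 3 (x1 leaves); pivot element 1/2.
Divide row 3 by 1/2; eliminate column x3 from the other rows.
After both pivots, the entry at constraint row 1, column u3 is -1.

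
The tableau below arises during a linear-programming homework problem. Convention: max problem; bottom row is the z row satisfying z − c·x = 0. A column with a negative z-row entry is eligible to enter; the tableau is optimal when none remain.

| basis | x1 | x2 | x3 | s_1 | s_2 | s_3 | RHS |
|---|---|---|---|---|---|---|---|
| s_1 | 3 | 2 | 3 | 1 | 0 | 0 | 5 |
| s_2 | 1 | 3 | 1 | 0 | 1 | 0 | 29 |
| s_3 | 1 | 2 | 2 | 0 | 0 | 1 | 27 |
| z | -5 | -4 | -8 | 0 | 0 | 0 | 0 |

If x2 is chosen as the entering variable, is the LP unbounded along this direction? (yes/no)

Column x2 has positive entries in row(s) 1, 2, 3, so the ratio test bounds it — not unbounded.

no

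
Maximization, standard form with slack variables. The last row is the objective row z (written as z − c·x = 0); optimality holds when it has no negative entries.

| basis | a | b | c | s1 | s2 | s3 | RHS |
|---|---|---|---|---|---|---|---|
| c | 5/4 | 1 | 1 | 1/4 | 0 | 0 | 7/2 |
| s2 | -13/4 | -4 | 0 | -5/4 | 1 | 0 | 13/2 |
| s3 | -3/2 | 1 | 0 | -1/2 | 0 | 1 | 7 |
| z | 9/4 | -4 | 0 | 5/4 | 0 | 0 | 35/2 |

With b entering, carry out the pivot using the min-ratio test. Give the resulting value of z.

63/2

Ratio test on column b — row 1: (7/2)/1 = 7/2; row 2: entry -4 ≤ 0; row 3: 7/1 = 7. Minimum is 7/2 at row 1 (c leaves); pivot element 1.
Pivot on row 1; the z-row RHS becomes 35/2 − (-4)·(7/2) = 63/2.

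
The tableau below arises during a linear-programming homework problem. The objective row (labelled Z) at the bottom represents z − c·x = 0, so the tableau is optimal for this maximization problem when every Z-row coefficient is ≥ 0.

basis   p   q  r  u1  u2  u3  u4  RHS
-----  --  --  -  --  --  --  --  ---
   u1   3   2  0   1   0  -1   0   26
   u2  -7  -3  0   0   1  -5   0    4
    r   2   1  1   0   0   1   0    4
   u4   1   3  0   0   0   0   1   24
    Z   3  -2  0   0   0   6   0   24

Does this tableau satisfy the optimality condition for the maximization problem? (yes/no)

The Z-row has a negative entry -2 in column q, so it is not optimal.

no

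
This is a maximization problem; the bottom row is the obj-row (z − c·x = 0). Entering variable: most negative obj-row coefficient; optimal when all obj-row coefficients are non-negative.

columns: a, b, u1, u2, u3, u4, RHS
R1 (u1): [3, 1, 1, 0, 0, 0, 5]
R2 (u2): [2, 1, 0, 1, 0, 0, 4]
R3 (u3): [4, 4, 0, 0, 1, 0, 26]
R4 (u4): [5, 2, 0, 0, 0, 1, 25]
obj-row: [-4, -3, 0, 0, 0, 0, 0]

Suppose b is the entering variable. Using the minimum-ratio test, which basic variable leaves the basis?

Column b entries and ratios — u1: 5/1 = 5; u2: 4/1 = 4; u3: 26/4 = 13/2; u4: 25/2 = 25/2.
Smallest ratio is 4 in the row of u2, so u2 leaves.

u2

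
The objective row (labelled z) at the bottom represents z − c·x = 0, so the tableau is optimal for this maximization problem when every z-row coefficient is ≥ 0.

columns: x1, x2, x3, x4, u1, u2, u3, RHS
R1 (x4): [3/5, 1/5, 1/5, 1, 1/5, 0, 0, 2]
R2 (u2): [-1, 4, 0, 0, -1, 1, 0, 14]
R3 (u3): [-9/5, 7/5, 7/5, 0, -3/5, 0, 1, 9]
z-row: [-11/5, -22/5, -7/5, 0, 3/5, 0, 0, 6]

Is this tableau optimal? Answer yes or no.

The z-row has a negative entry -22/5 in column x2, so it is not optimal.

no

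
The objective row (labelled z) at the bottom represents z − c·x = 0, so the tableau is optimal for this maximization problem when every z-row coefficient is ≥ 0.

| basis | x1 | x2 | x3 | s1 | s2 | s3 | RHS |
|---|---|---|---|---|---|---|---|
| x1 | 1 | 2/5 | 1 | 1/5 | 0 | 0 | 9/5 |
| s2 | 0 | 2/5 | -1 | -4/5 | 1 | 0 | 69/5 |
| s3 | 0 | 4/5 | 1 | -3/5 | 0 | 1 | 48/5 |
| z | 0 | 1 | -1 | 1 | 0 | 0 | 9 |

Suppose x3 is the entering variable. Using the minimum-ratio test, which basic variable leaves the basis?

x1

Column x3 entries and ratios — x1: (9/5)/1 = 9/5; s2: -1 ≤ 0, skip; s3: (48/5)/1 = 48/5.
Smallest ratio is 9/5 in the row of x1, so x1 leaves.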